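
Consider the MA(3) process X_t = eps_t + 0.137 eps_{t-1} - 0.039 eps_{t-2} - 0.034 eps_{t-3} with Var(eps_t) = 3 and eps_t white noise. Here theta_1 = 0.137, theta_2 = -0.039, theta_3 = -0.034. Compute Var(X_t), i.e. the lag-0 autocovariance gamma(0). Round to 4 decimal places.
\gamma(0) = 3.0643

For an MA(q) process X_t = eps_t + sum_i theta_i eps_{t-i} with
Var(eps_t) = sigma^2, the variance is
  gamma(0) = sigma^2 * (1 + sum_i theta_i^2).
  sum_i theta_i^2 = (0.137)^2 + (-0.039)^2 + (-0.034)^2 = 0.018769 + 0.001521 + 0.001156 = 0.021446.
  gamma(0) = 3 * (1 + 0.021446) = 3 * 1.021446 = 3.064338, which rounds to 3.0643.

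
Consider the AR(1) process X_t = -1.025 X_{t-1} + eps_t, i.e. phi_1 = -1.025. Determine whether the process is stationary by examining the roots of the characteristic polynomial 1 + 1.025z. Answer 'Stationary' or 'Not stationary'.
\text{Not stationary}

The AR(p) characteristic polynomial is P(z) = 1 + 1.025z.
Stationarity requires all roots to lie outside the unit circle, i.e. |z| > 1 for every root.
This is linear in z: 1 + (1.025) z = 0  =>  z = -1/(1.025) = -0.97561,  |z| = 0.97561.
Moduli of all roots: 0.9756.
All moduli strictly greater than 1? No.
Verdict: Not stationary.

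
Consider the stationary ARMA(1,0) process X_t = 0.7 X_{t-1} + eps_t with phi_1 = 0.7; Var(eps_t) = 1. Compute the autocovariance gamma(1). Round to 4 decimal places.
\gamma(1) = 1.3725

Multiply the model equation by X_{t-k} and take expectations. With theta_0 = psi_0 = 1 and psi_j the MA(infinity) weights, this gives
  gamma(k) - sum_i phi_i gamma(k-i) = c_k,
  c_k = sigma^2 * sum_{j=k..q} theta_j psi_{j-k}   (c_k = 0 for k > q),
using gamma(-m) = gamma(m).
Pure AR (q = 0): c_0 = sigma^2 = 1, c_k = 0 for k >= 1.
Equations for k = 0 and k = 1 (AR order 1):
  gamma(0) = phi_1 gamma(1) + c_0
  gamma(1) = phi_1 gamma(0) + c_1
Substituting the second into the first: gamma(0) (1 - phi_1^2) = c_0 + phi_1 c_1, so
  gamma(0) = c_0 / (1 - phi_1^2) = 1 / (1 - (0.7)^2) = 1 / 0.51 = 1.960784.
  gamma(1) = phi_1 gamma(0) = (0.7)(1.960784) = 1.372549.
Therefore gamma(1) = 1.3725 (to 4 decimal places).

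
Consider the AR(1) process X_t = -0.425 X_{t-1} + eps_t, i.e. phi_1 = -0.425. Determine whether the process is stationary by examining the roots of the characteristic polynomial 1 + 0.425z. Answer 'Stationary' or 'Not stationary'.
\text{Stationary}

The AR(p) characteristic polynomial is P(z) = 1 + 0.425z.
Stationarity requires all roots to lie outside the unit circle, i.e. |z| > 1 for every root.
This is linear in z: 1 + (0.425) z = 0  =>  z = -1/(0.425) = -2.352941,  |z| = 2.352941.
Moduli of all roots: 2.3529.
All moduli strictly greater than 1? Yes.
Verdict: Stationary.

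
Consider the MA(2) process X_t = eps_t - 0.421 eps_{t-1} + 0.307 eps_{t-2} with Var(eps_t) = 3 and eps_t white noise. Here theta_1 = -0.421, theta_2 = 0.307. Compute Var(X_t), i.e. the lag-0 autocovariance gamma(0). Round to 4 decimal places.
\gamma(0) = 3.8145

For an MA(q) process X_t = eps_t + sum_i theta_i eps_{t-i} with
Var(eps_t) = sigma^2, the variance is
  gamma(0) = sigma^2 * (1 + sum_i theta_i^2).
  sum_i theta_i^2 = (-0.421)^2 + (0.307)^2 = 0.177241 + 0.094249 = 0.27149.
  gamma(0) = 3 * (1 + 0.27149) = 3 * 1.27149 = 3.81447, which rounds to 3.8145.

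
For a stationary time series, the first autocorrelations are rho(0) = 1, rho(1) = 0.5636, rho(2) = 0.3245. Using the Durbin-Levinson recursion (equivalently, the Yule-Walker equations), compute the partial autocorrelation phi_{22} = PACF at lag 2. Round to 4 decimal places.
\phi_{22} = 0.0100

The PACF at lag k is phi_{kk}, the last component of the solution
to the Yule-Walker system G_k phi = r_k where
  (G_k)_{ij} = rho(|i - j|), (r_k)_i = rho(i), i,j = 1..k.
Equivalently, Durbin-Levinson gives phi_{kk} iteratively:
  phi_{11} = rho(1)
  phi_{kk} = [rho(k) - sum_{j=1..k-1} phi_{k-1,j} rho(k-j)]
            / [1 - sum_{j=1..k-1} phi_{k-1,j} rho(j)],
  phi_{k,j} = phi_{k-1,j} - phi_{kk} phi_{k-1,k-j},  j = 1..k-1.
Step k = 1:
  phi_11 = rho(1) = 0.5636.
Step k = 2:
  phi_22 = [rho(2) - phi_11 rho(1)] / [1 - phi_11 rho(1)] = [0.3245 - (0.5636)(0.5636)] / [1 - (0.5636)(0.5636)]
         = 0.00685504 / 0.68235504 = 0.01.
Therefore phi_{22} = 0.0100.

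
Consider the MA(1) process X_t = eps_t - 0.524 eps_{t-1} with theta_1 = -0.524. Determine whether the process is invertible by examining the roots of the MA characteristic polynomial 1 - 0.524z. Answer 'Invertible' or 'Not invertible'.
\text{Invertible}

The MA(q) characteristic polynomial is P(z) = 1 - 0.524z.
Invertibility requires all roots to lie outside the unit circle, i.e. |z| > 1 for every root.
This is linear in z: 1 + (-0.524) z = 0  =>  z = -1/(-0.524) = 1.908397,  |z| = 1.908397.
Moduli of all roots: 1.9084.
All moduli strictly greater than 1? Yes.
Verdict: Invertible.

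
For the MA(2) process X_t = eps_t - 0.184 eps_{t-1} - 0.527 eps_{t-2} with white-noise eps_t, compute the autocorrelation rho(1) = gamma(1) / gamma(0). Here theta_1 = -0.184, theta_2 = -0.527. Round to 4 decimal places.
\rho(1) = -0.0664

For an MA(q) process with theta_0 = 1, the autocovariance is
  gamma(k) = sigma^2 * sum_{i=0..q-k} theta_i * theta_{i+k},
and rho(k) = gamma(k) / gamma(0). Sigma^2 cancels.
  numerator   = (1)*(-0.184) + (-0.184)*(-0.527) = -0.087032.
  denominator = (1)^2 + (-0.184)^2 + (-0.527)^2 = 1.311585.
  rho(1) = -0.087032 / 1.311585 = -0.0664.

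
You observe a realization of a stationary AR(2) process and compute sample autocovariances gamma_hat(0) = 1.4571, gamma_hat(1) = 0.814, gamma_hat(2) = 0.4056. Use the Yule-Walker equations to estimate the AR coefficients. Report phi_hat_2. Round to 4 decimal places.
\hat\phi_{2} = -0.0490

The Yule-Walker equations for an AR(p) process read, in matrix form,
  Gamma_p phi = r_p,   with   (Gamma_p)_{ij} = gamma(|i - j|),
                       (r_p)_i = gamma(i),   i,j = 1..p.
Substitute the sample gammas (Toeplitz matrix and right-hand side of size 2):
  Gamma_p = [[1.4571, 0.814], [0.814, 1.4571]]
  r_p     = [0.814, 0.4056]
Written out:
  1.4571 phi_1 + 0.814 phi_2 = 0.814
  0.814 phi_1 + 1.4571 phi_2 = 0.4056
Solve by Cramer's rule:
  det = gamma(0)^2 - gamma(1)^2 = (1.4571)^2 - (0.814)^2 = 2.12314041 - 0.662596 = 1.46054441
  phi_hat_1 = [gamma(1) gamma(0) - gamma(1) gamma(2)] / det = [(0.814)(1.4571) - (0.814)(0.4056)] / 1.46054441 = 0.855921 / 1.46054441 = 0.586
  phi_hat_2 = [gamma(0) gamma(2) - gamma(1)^2] / det = [(1.4571)(0.4056) - (0.814)^2] / 1.46054441 = -0.07159624 / 1.46054441 = -0.049
So phi_hat = [0.5860, -0.0490].
Therefore phi_hat_2 = -0.0490.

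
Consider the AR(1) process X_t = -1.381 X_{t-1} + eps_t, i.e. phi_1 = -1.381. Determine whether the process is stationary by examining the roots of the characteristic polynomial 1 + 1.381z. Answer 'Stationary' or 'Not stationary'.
\text{Not stationary}

The AR(p) characteristic polynomial is P(z) = 1 + 1.381z.
Stationarity requires all roots to lie outside the unit circle, i.e. |z| > 1 for every root.
This is linear in z: 1 + (1.381) z = 0  =>  z = -1/(1.381) = -0.724113,  |z| = 0.724113.
Moduli of all roots: 0.7241.
All moduli strictly greater than 1? No.
Verdict: Not stationary.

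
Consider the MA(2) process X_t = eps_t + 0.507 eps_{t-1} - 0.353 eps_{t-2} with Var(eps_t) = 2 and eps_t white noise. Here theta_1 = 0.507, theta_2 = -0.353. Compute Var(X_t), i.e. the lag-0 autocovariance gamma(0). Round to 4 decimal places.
\gamma(0) = 2.7633

For an MA(q) process X_t = eps_t + sum_i theta_i eps_{t-i} with
Var(eps_t) = sigma^2, the variance is
  gamma(0) = sigma^2 * (1 + sum_i theta_i^2).
  sum_i theta_i^2 = (0.507)^2 + (-0.353)^2 = 0.257049 + 0.124609 = 0.381658.
  gamma(0) = 2 * (1 + 0.381658) = 2 * 1.381658 = 2.763316, which rounds to 2.7633.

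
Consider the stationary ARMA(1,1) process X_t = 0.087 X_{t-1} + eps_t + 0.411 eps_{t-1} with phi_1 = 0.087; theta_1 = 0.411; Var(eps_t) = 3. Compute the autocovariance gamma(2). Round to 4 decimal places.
\gamma(2) = 0.1357

Multiply the model equation by X_{t-k} and take expectations. With theta_0 = psi_0 = 1 and psi_j the MA(infinity) weights, this gives
  gamma(k) - sum_i phi_i gamma(k-i) = c_k,
  c_k = sigma^2 * sum_{j=k..q} theta_j psi_{j-k}   (c_k = 0 for k > q),
using gamma(-m) = gamma(m).
psi-weights needed (psi_j = theta_j + sum_i phi_i psi_{j-i}):
  psi_1 = theta_1 + phi_1 = 0.411 + (0.087) = 0.498
Right-hand sides:
  c_0 = sigma^2 (1 + theta_1 psi_1) = 3 * (1 + (0.411)(0.498)) = 3 * 1.204678 = 3.614034
  c_1 = sigma^2 theta_1 = 3 * (0.411) = 1.233
  c_2 = 0
Equations for k = 0 and k = 1 (AR order 1):
  gamma(0) = phi_1 gamma(1) + c_0
  gamma(1) = phi_1 gamma(0) + c_1
Substituting the second into the first: gamma(0) (1 - phi_1^2) = c_0 + phi_1 c_1, so
  gamma(0) = (c_0 + phi_1 c_1) / (1 - phi_1^2) = (3.614034 + (0.087)(1.233)) / (1 - (0.087)^2) = 3.721305 / 0.992431 = 3.749686.
  gamma(1) = phi_1 gamma(0) + c_1 = (0.087)(3.749686) + (1.233) = 1.559223.
For k = 2 (> q): gamma(2) = phi_1 gamma(1) = (0.087)(1.559223) = 0.135652.
Therefore gamma(2) = 0.1357 (to 4 decimal places).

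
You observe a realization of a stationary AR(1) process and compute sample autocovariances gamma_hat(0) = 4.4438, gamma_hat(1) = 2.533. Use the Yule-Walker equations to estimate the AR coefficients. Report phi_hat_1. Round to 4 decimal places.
\hat\phi_{1} = 0.5700

The Yule-Walker equations for an AR(p) process read, in matrix form,
  Gamma_p phi = r_p,   with   (Gamma_p)_{ij} = gamma(|i - j|),
                       (r_p)_i = gamma(i),   i,j = 1..p.
Substitute the sample gammas (Toeplitz matrix and right-hand side of size 1):
  Gamma_p = [[4.4438]]
  r_p     = [2.533]
With p = 1 this is the single equation gamma(0) phi_1 = gamma(1):
  phi_hat_1 = gamma(1) / gamma(0) = 2.533 / 4.4438 = 0.5700.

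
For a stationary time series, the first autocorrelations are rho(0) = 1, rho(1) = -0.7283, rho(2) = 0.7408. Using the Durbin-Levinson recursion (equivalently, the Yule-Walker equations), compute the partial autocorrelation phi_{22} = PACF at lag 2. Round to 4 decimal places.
\phi_{22} = 0.4480

The PACF at lag k is phi_{kk}, the last component of the solution
to the Yule-Walker system G_k phi = r_k where
  (G_k)_{ij} = rho(|i - j|), (r_k)_i = rho(i), i,j = 1..k.
Equivalently, Durbin-Levinson gives phi_{kk} iteratively:
  phi_{11} = rho(1)
  phi_{kk} = [rho(k) - sum_{j=1..k-1} phi_{k-1,j} rho(k-j)]
            / [1 - sum_{j=1..k-1} phi_{k-1,j} rho(j)],
  phi_{k,j} = phi_{k-1,j} - phi_{kk} phi_{k-1,k-j},  j = 1..k-1.
Step k = 1:
  phi_11 = rho(1) = -0.7283.
Step k = 2:
  phi_22 = [rho(2) - phi_11 rho(1)] / [1 - phi_11 rho(1)] = [0.7408 - (-0.7283)(-0.7283)] / [1 - (-0.7283)(-0.7283)]
         = 0.21037911 / 0.46957911 = 0.448.
Therefore phi_{22} = 0.4480.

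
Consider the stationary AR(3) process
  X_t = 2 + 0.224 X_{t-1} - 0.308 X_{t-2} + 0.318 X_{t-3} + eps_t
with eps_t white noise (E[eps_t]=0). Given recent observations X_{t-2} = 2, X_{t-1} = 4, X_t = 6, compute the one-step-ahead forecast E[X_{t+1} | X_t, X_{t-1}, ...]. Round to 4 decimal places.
E[X_{t+1} \mid \mathcal F_t] = 2.7480

For an AR(p) model X_t = c + sum_i phi_i X_{t-i} + eps_t, the
one-step-ahead conditional mean is
  E[X_{t+1} | X_t, ...] = c + sum_i phi_i X_{t+1-i}.
Substitute known values:
  E[X_{t+1} | ...] = 2 + (0.224) * (6) + (-0.308) * (4) + (0.318) * (2)
                   = 2.7480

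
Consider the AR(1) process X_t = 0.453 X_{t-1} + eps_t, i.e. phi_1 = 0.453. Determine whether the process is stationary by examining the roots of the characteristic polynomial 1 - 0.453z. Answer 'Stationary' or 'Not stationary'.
\text{Stationary}

The AR(p) characteristic polynomial is P(z) = 1 - 0.453z.
Stationarity requires all roots to lie outside the unit circle, i.e. |z| > 1 for every root.
This is linear in z: 1 + (-0.453) z = 0  =>  z = -1/(-0.453) = 2.207506,  |z| = 2.207506.
Moduli of all roots: 2.2075.
All moduli strictly greater than 1? Yes.
Verdict: Stationary.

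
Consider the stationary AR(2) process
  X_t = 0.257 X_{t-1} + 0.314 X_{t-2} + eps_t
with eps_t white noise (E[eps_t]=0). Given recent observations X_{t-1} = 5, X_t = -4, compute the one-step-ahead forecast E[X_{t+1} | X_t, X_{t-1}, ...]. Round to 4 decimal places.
E[X_{t+1} \mid \mathcal F_t] = 0.5420

For an AR(p) model X_t = c + sum_i phi_i X_{t-i} + eps_t, the
one-step-ahead conditional mean is
  E[X_{t+1} | X_t, ...] = c + sum_i phi_i X_{t+1-i}.
Substitute known values:
  E[X_{t+1} | ...] = (0.257) * (-4) + (0.314) * (5)
                   = 0.5420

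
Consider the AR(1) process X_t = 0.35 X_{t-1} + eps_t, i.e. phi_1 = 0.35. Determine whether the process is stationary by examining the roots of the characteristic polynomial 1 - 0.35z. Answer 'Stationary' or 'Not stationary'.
\text{Stationary}

The AR(p) characteristic polynomial is P(z) = 1 - 0.35z.
Stationarity requires all roots to lie outside the unit circle, i.e. |z| > 1 for every root.
This is linear in z: 1 + (-0.35) z = 0  =>  z = -1/(-0.35) = 2.857143,  |z| = 2.857143.
Moduli of all roots: 2.8571.
All moduli strictly greater than 1? Yes.
Verdict: Stationary.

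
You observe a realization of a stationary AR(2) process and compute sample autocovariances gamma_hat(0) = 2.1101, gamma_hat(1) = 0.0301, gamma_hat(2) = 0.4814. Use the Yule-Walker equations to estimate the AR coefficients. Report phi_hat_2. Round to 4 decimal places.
\hat\phi_{2} = 0.2280

The Yule-Walker equations for an AR(p) process read, in matrix form,
  Gamma_p phi = r_p,   with   (Gamma_p)_{ij} = gamma(|i - j|),
                       (r_p)_i = gamma(i),   i,j = 1..p.
Substitute the sample gammas (Toeplitz matrix and right-hand side of size 2):
  Gamma_p = [[2.1101, 0.0301], [0.0301, 2.1101]]
  r_p     = [0.0301, 0.4814]
Written out:
  2.1101 phi_1 + 0.0301 phi_2 = 0.0301
  0.0301 phi_1 + 2.1101 phi_2 = 0.4814
Solve by Cramer's rule:
  det = gamma(0)^2 - gamma(1)^2 = (2.1101)^2 - (0.0301)^2 = 4.45252201 - 0.00090601 = 4.451616
  phi_hat_1 = [gamma(1) gamma(0) - gamma(1) gamma(2)] / det = [(0.0301)(2.1101) - (0.0301)(0.4814)] / 4.451616 = 0.04902387 / 4.451616 = 0.011
  phi_hat_2 = [gamma(0) gamma(2) - gamma(1)^2] / det = [(2.1101)(0.4814) - (0.0301)^2] / 4.451616 = 1.01489613 / 4.451616 = 0.228
So phi_hat = [0.0110, 0.2280].
Therefore phi_hat_2 = 0.2280.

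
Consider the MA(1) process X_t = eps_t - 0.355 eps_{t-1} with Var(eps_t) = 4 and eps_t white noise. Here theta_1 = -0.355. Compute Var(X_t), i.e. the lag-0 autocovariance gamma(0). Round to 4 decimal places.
\gamma(0) = 4.5041

For an MA(q) process X_t = eps_t + sum_i theta_i eps_{t-i} with
Var(eps_t) = sigma^2, the variance is
  gamma(0) = sigma^2 * (1 + sum_i theta_i^2).
  sum_i theta_i^2 = (-0.355)^2 = 0.126025.
  gamma(0) = 4 * (1 + 0.126025) = 4 * 1.126025 = 4.5041.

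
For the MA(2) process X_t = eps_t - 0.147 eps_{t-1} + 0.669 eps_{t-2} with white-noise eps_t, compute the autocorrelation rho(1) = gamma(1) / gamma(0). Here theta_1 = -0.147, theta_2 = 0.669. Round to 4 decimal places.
\rho(1) = -0.1670

For an MA(q) process with theta_0 = 1, the autocovariance is
  gamma(k) = sigma^2 * sum_{i=0..q-k} theta_i * theta_{i+k},
and rho(k) = gamma(k) / gamma(0). Sigma^2 cancels.
  numerator   = (1)*(-0.147) + (-0.147)*(0.669) = -0.245343.
  denominator = (1)^2 + (-0.147)^2 + (0.669)^2 = 1.46917.
  rho(1) = -0.245343 / 1.46917 = -0.1670.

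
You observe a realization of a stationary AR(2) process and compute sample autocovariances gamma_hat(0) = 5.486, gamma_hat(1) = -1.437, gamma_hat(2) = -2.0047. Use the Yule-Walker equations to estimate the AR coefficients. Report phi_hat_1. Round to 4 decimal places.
\hat\phi_{1} = -0.3840

The Yule-Walker equations for an AR(p) process read, in matrix form,
  Gamma_p phi = r_p,   with   (Gamma_p)_{ij} = gamma(|i - j|),
                       (r_p)_i = gamma(i),   i,j = 1..p.
Substitute the sample gammas (Toeplitz matrix and right-hand side of size 2):
  Gamma_p = [[5.486, -1.437], [-1.437, 5.486]]
  r_p     = [-1.437, -2.0047]
Written out:
  5.486 phi_1 - 1.437 phi_2 = -1.437
  -1.437 phi_1 + 5.486 phi_2 = -2.0047
Solve by Cramer's rule:
  det = gamma(0)^2 - gamma(1)^2 = (5.486)^2 - (-1.437)^2 = 30.096196 - 2.064969 = 28.031227
  phi_hat_1 = [gamma(1) gamma(0) - gamma(1) gamma(2)] / det = [(-1.437)(5.486) - (-1.437)(-2.0047)] / 28.031227 = -10.7641359 / 28.031227 = -0.384
  phi_hat_2 = [gamma(0) gamma(2) - gamma(1)^2] / det = [(5.486)(-2.0047) - (-1.437)^2] / 28.031227 = -13.0627532 / 28.031227 = -0.466
So phi_hat = [-0.3840, -0.4660].
Therefore phi_hat_1 = -0.3840.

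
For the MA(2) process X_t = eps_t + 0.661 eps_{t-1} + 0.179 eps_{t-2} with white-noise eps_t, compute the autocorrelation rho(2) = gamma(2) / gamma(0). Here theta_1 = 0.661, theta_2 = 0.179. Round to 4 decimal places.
\rho(2) = 0.1219

For an MA(q) process with theta_0 = 1, the autocovariance is
  gamma(k) = sigma^2 * sum_{i=0..q-k} theta_i * theta_{i+k},
and rho(k) = gamma(k) / gamma(0). Sigma^2 cancels.
  numerator   = (1)*(0.179) = 0.179.
  denominator = (1)^2 + (0.661)^2 + (0.179)^2 = 1.468962.
  rho(2) = 0.179 / 1.468962 = 0.1219.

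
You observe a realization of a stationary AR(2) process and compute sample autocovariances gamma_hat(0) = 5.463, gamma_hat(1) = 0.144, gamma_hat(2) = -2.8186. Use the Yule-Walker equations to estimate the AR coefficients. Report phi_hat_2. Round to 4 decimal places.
\hat\phi_{2} = -0.5170

The Yule-Walker equations for an AR(p) process read, in matrix form,
  Gamma_p phi = r_p,   with   (Gamma_p)_{ij} = gamma(|i - j|),
                       (r_p)_i = gamma(i),   i,j = 1..p.
Substitute the sample gammas (Toeplitz matrix and right-hand side of size 2):
  Gamma_p = [[5.463, 0.144], [0.144, 5.463]]
  r_p     = [0.144, -2.8186]
Written out:
  5.463 phi_1 + 0.144 phi_2 = 0.144
  0.144 phi_1 + 5.463 phi_2 = -2.8186
Solve by Cramer's rule:
  det = gamma(0)^2 - gamma(1)^2 = (5.463)^2 - (0.144)^2 = 29.844369 - 0.020736 = 29.823633
  phi_hat_1 = [gamma(1) gamma(0) - gamma(1) gamma(2)] / det = [(0.144)(5.463) - (0.144)(-2.8186)] / 29.823633 = 1.1925504 / 29.823633 = 0.04
  phi_hat_2 = [gamma(0) gamma(2) - gamma(1)^2] / det = [(5.463)(-2.8186) - (0.144)^2] / 29.823633 = -15.4187478 / 29.823633 = -0.517
So phi_hat = [0.0400, -0.5170].
Therefore phi_hat_2 = -0.5170.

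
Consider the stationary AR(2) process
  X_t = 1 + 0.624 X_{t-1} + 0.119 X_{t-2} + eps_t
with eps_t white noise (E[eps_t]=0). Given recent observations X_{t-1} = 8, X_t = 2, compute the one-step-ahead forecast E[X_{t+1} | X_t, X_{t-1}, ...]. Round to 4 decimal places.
E[X_{t+1} \mid \mathcal F_t] = 3.2000

For an AR(p) model X_t = c + sum_i phi_i X_{t-i} + eps_t, the
one-step-ahead conditional mean is
  E[X_{t+1} | X_t, ...] = c + sum_i phi_i X_{t+1-i}.
Substitute known values:
  E[X_{t+1} | ...] = 1 + (0.624) * (2) + (0.119) * (8)
                   = 3.2000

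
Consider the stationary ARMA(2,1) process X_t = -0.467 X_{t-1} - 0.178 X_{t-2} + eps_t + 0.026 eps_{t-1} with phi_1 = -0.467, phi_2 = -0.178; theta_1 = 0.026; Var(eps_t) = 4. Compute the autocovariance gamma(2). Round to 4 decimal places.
\gamma(2) = -0.0070

Multiply the model equation by X_{t-k} and take expectations. With theta_0 = psi_0 = 1 and psi_j the MA(infinity) weights, this gives
  gamma(k) - sum_i phi_i gamma(k-i) = c_k,
  c_k = sigma^2 * sum_{j=k..q} theta_j psi_{j-k}   (c_k = 0 for k > q),
using gamma(-m) = gamma(m).
psi-weights needed (psi_j = theta_j + sum_i phi_i psi_{j-i}):
  psi_1 = theta_1 + phi_1 = 0.026 + (-0.467) = -0.441
Right-hand sides:
  c_0 = sigma^2 (1 + theta_1 psi_1) = 4 * (1 + (0.026)(-0.441)) = 4 * 0.988534 = 3.954136
  c_1 = sigma^2 theta_1 = 4 * (0.026) = 0.104
  c_2 = 0
Equations for k = 0, 1, 2 (AR order 2, c_2 = 0):
  (E0) gamma(0) = phi_1 gamma(1) + phi_2 gamma(2) + c_0
  (E1) gamma(1) = phi_1 gamma(0) + phi_2 gamma(1) + c_1
  (E2) gamma(2) = phi_1 gamma(1) + phi_2 gamma(0)
From (E1): gamma(1) = A gamma(0) + B with
  A = phi_1 / (1 - phi_2) = -0.467 / 1.178 = -0.396435,   B = c_1 / (1 - phi_2) = 0.104 / 1.178 = 0.088285.
Insert (E2) into (E0): gamma(0) (1 - phi_2^2) = phi_1 (1 + phi_2) gamma(1) + c_0.
  phi_1 (1 + phi_2) = (-0.467)(0.822) = -0.383874,   1 - phi_2^2 = 0.968316.
Replace gamma(1) by A gamma(0) + B and collect gamma(0):
  gamma(0) [0.968316 - (-0.383874)(-0.396435)] = (-0.383874)(0.088285) + 3.954136
  gamma(0) * 0.816135 = 3.920246
  gamma(0) = 3.920246 / 0.816135 = 4.803428.
  gamma(1) = A gamma(0) + B = (-0.396435)(4.803428) + (0.088285) = -1.81596.
  gamma(2) = phi_1 gamma(1) + phi_2 gamma(0) = (-0.467)(-1.81596) + (-0.178)(4.803428) = -0.006957.
Therefore gamma(2) = -0.0070 (to 4 decimal places).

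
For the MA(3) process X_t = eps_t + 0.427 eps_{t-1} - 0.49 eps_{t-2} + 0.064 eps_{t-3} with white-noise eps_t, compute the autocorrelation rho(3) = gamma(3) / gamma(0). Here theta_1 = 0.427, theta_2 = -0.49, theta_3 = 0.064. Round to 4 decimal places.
\rho(3) = 0.0449

For an MA(q) process with theta_0 = 1, the autocovariance is
  gamma(k) = sigma^2 * sum_{i=0..q-k} theta_i * theta_{i+k},
and rho(k) = gamma(k) / gamma(0). Sigma^2 cancels.
  numerator   = (1)*(0.064) = 0.064.
  denominator = (1)^2 + (0.427)^2 + (-0.49)^2 + (0.064)^2 = 1.426525.
  rho(3) = 0.064 / 1.426525 = 0.0449.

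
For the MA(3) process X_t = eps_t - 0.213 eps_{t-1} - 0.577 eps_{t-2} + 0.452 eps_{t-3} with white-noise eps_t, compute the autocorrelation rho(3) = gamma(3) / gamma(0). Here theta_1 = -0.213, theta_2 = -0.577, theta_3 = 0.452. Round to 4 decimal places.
\rho(3) = 0.2856

For an MA(q) process with theta_0 = 1, the autocovariance is
  gamma(k) = sigma^2 * sum_{i=0..q-k} theta_i * theta_{i+k},
and rho(k) = gamma(k) / gamma(0). Sigma^2 cancels.
  numerator   = (1)*(0.452) = 0.452.
  denominator = (1)^2 + (-0.213)^2 + (-0.577)^2 + (0.452)^2 = 1.582602.
  rho(3) = 0.452 / 1.582602 = 0.2856.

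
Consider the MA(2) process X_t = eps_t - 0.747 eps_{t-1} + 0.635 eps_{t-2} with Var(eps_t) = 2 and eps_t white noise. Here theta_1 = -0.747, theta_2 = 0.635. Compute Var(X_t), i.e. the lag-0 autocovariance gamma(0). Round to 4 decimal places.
\gamma(0) = 3.9225

For an MA(q) process X_t = eps_t + sum_i theta_i eps_{t-i} with
Var(eps_t) = sigma^2, the variance is
  gamma(0) = sigma^2 * (1 + sum_i theta_i^2).
  sum_i theta_i^2 = (-0.747)^2 + (0.635)^2 = 0.558009 + 0.403225 = 0.961234.
  gamma(0) = 2 * (1 + 0.961234) = 2 * 1.961234 = 3.922468, which rounds to 3.9225.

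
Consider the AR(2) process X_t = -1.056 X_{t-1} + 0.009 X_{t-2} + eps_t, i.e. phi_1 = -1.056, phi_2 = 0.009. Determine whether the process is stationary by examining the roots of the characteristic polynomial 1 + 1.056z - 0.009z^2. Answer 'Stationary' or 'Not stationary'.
\text{Not stationary}

The AR(p) characteristic polynomial is P(z) = 1 + 1.056z - 0.009z^2.
Stationarity requires all roots to lie outside the unit circle, i.e. |z| > 1 for every root.
Set 1 + (1.056) z + (-0.009) z^2 = 0, i.e. a z^2 + b z + c = 0 with a = -0.009, b = 1.056, c = 1.
Discriminant D = b^2 - 4ac = (1.056)^2 - 4*(-0.009)*1 = 1.115136 - (-0.036) = 1.151136.
D >= 0, so the roots are real: z = (-b +/- sqrt(D)) / (2a) = (-1.056 +/- 1.07291) / (-0.018).
  z_1 = (-1.056 + 1.07291) / (-0.018) = -0.9394,   |z_1| = 0.9394.
  z_2 = (-1.056 - 1.07291) / (-0.018) = 118.2728,   |z_2| = 118.2728.
Moduli of all roots: 0.9394, 118.2728.
All moduli strictly greater than 1? No.
Verdict: Not stationary.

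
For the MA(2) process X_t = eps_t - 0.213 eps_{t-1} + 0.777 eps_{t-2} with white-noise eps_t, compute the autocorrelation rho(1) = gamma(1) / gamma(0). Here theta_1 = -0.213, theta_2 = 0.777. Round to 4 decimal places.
\rho(1) = -0.2295

For an MA(q) process with theta_0 = 1, the autocovariance is
  gamma(k) = sigma^2 * sum_{i=0..q-k} theta_i * theta_{i+k},
and rho(k) = gamma(k) / gamma(0). Sigma^2 cancels.
  numerator   = (1)*(-0.213) + (-0.213)*(0.777) = -0.378501.
  denominator = (1)^2 + (-0.213)^2 + (0.777)^2 = 1.649098.
  rho(1) = -0.378501 / 1.649098 = -0.2295.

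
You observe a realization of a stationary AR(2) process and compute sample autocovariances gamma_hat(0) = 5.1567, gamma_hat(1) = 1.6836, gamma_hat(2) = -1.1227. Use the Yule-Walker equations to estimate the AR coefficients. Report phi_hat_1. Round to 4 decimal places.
\hat\phi_{1} = 0.4450

The Yule-Walker equations for an AR(p) process read, in matrix form,
  Gamma_p phi = r_p,   with   (Gamma_p)_{ij} = gamma(|i - j|),
                       (r_p)_i = gamma(i),   i,j = 1..p.
Substitute the sample gammas (Toeplitz matrix and right-hand side of size 2):
  Gamma_p = [[5.1567, 1.6836], [1.6836, 5.1567]]
  r_p     = [1.6836, -1.1227]
Written out:
  5.1567 phi_1 + 1.6836 phi_2 = 1.6836
  1.6836 phi_1 + 5.1567 phi_2 = -1.1227
Solve by Cramer's rule:
  det = gamma(0)^2 - gamma(1)^2 = (5.1567)^2 - (1.6836)^2 = 26.59155489 - 2.83450896 = 23.75704593
  phi_hat_1 = [gamma(1) gamma(0) - gamma(1) gamma(2)] / det = [(1.6836)(5.1567) - (1.6836)(-1.1227)] / 23.75704593 = 10.57199784 / 23.75704593 = 0.445
  phi_hat_2 = [gamma(0) gamma(2) - gamma(1)^2] / det = [(5.1567)(-1.1227) - (1.6836)^2] / 23.75704593 = -8.62393605 / 23.75704593 = -0.363
So phi_hat = [0.4450, -0.3630].
Therefore phi_hat_1 = 0.4450.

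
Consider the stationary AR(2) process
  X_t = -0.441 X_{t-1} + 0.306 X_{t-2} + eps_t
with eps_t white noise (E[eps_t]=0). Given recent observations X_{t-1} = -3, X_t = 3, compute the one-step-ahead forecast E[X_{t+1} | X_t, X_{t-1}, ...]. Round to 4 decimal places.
E[X_{t+1} \mid \mathcal F_t] = -2.2410

For an AR(p) model X_t = c + sum_i phi_i X_{t-i} + eps_t, the
one-step-ahead conditional mean is
  E[X_{t+1} | X_t, ...] = c + sum_i phi_i X_{t+1-i}.
Substitute known values:
  E[X_{t+1} | ...] = (-0.441) * (3) + (0.306) * (-3)
                   = -2.2410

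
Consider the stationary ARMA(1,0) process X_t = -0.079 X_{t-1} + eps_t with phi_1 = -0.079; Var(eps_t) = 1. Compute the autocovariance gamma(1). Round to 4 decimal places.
\gamma(1) = -0.0795

Multiply the model equation by X_{t-k} and take expectations. With theta_0 = psi_0 = 1 and psi_j the MA(infinity) weights, this gives
  gamma(k) - sum_i phi_i gamma(k-i) = c_k,
  c_k = sigma^2 * sum_{j=k..q} theta_j psi_{j-k}   (c_k = 0 for k > q),
using gamma(-m) = gamma(m).
Pure AR (q = 0): c_0 = sigma^2 = 1, c_k = 0 for k >= 1.
Equations for k = 0 and k = 1 (AR order 1):
  gamma(0) = phi_1 gamma(1) + c_0
  gamma(1) = phi_1 gamma(0) + c_1
Substituting the second into the first: gamma(0) (1 - phi_1^2) = c_0 + phi_1 c_1, so
  gamma(0) = c_0 / (1 - phi_1^2) = 1 / (1 - (-0.079)^2) = 1 / 0.993759 = 1.00628.
  gamma(1) = phi_1 gamma(0) = (-0.079)(1.00628) = -0.079496.
Therefore gamma(1) = -0.0795 (to 4 decimal places).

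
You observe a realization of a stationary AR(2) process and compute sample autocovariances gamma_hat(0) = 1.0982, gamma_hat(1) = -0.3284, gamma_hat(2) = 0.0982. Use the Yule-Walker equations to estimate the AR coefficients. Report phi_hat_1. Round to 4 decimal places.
\hat\phi_{1} = -0.2990

The Yule-Walker equations for an AR(p) process read, in matrix form,
  Gamma_p phi = r_p,   with   (Gamma_p)_{ij} = gamma(|i - j|),
                       (r_p)_i = gamma(i),   i,j = 1..p.
Substitute the sample gammas (Toeplitz matrix and right-hand side of size 2):
  Gamma_p = [[1.0982, -0.3284], [-0.3284, 1.0982]]
  r_p     = [-0.3284, 0.0982]
Written out:
  1.0982 phi_1 - 0.3284 phi_2 = -0.3284
  -0.3284 phi_1 + 1.0982 phi_2 = 0.0982
Solve by Cramer's rule:
  det = gamma(0)^2 - gamma(1)^2 = (1.0982)^2 - (-0.3284)^2 = 1.20604324 - 0.10784656 = 1.09819668
  phi_hat_1 = [gamma(1) gamma(0) - gamma(1) gamma(2)] / det = [(-0.3284)(1.0982) - (-0.3284)(0.0982)] / 1.09819668 = -0.3284 / 1.09819668 = -0.299
  phi_hat_2 = [gamma(0) gamma(2) - gamma(1)^2] / det = [(1.0982)(0.0982) - (-0.3284)^2] / 1.09819668 = -0.00000332 / 1.09819668 = 0
So phi_hat = [-0.2990, -0.0000].
Therefore phi_hat_1 = -0.2990.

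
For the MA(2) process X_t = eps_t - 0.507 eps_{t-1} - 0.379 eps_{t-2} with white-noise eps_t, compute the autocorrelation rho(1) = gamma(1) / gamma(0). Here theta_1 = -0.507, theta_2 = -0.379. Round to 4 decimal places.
\rho(1) = -0.2248

For an MA(q) process with theta_0 = 1, the autocovariance is
  gamma(k) = sigma^2 * sum_{i=0..q-k} theta_i * theta_{i+k},
and rho(k) = gamma(k) / gamma(0). Sigma^2 cancels.
  numerator   = (1)*(-0.507) + (-0.507)*(-0.379) = -0.314847.
  denominator = (1)^2 + (-0.507)^2 + (-0.379)^2 = 1.40069.
  rho(1) = -0.314847 / 1.40069 = -0.2248.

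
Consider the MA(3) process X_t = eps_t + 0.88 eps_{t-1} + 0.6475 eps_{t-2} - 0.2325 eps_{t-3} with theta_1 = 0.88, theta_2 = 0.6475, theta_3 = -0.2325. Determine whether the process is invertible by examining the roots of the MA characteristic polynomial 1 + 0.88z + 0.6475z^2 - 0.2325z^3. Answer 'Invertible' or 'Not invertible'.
\text{Invertible}

The MA(q) characteristic polynomial is P(z) = 1 + 0.88z + 0.6475z^2 - 0.2325z^3.
Invertibility requires all roots to lie outside the unit circle, i.e. |z| > 1 for every root.
Degree 3: look for a simple real root z0 first, then factor out (1 - z/z0) and solve the remaining quadratic.
Testing z0 = 4: P(4) = 1 + (0.88)(4) + (0.6475)(4)^2 + (-0.2325)(4)^3
  = 1 + (3.52) + (10.36) + (-14.88) = 0.  So z_0 = 4 is a root, |z_0| = 4.
Divide out the factor (1 - 0.25 z) = (1 - z/z0) (since 1/z0 = 0.25):
  P(z) = (1 - 0.25 z)(1 + (1.13) z + (0.93) z^2)
  [check: z-coef 1.13 - (0.25) = 0.88; z^2-coef 0.93 - (0.25)(1.13) = 0.6475; z^3-coef -(0.25)(0.93) = -0.2325.]
Remaining roots from the quadratic factor 1 + (1.13) z + (0.93) z^2:
  Set 1 + (1.13) z + (0.93) z^2 = 0, i.e. a z^2 + b z + c = 0 with a = 0.93, b = 1.13, c = 1.
  Discriminant D = b^2 - 4ac = (1.13)^2 - 4*(0.93)*1 = 1.2769 - (3.72) = -2.4431.
  D < 0, so the roots are the complex-conjugate pair z = (-b +/- i sqrt(-D)) / (2a) = -0.6075 +/- 0.8403i.
  For a conjugate pair |z|^2 = z * conj(z) = (product of roots) = c/a = 1/(0.93) = 1.075269, so |z| = sqrt(1.075269) = 1.037 for both roots.
Moduli of all roots: 4.0000, 1.0370, 1.0370.
All moduli strictly greater than 1? Yes.
Verdict: Invertible.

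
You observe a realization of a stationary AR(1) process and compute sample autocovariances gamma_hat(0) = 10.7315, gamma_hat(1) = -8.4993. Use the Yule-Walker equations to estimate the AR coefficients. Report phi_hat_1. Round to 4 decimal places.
\hat\phi_{1} = -0.7920

The Yule-Walker equations for an AR(p) process read, in matrix form,
  Gamma_p phi = r_p,   with   (Gamma_p)_{ij} = gamma(|i - j|),
                       (r_p)_i = gamma(i),   i,j = 1..p.
Substitute the sample gammas (Toeplitz matrix and right-hand side of size 1):
  Gamma_p = [[10.7315]]
  r_p     = [-8.4993]
With p = 1 this is the single equation gamma(0) phi_1 = gamma(1):
  phi_hat_1 = gamma(1) / gamma(0) = -8.4993 / 10.7315 = -0.7920.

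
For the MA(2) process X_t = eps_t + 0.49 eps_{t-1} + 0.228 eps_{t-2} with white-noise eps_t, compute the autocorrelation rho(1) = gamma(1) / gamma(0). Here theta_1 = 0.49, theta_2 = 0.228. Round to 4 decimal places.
\rho(1) = 0.4657

For an MA(q) process with theta_0 = 1, the autocovariance is
  gamma(k) = sigma^2 * sum_{i=0..q-k} theta_i * theta_{i+k},
and rho(k) = gamma(k) / gamma(0). Sigma^2 cancels.
  numerator   = (1)*(0.49) + (0.49)*(0.228) = 0.60172.
  denominator = (1)^2 + (0.49)^2 + (0.228)^2 = 1.292084.
  rho(1) = 0.60172 / 1.292084 = 0.4657.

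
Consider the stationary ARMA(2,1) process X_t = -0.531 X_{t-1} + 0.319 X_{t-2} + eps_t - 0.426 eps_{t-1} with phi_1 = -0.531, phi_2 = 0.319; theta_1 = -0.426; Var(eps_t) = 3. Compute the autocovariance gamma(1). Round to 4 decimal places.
\gamma(1) = -14.1387

Multiply the model equation by X_{t-k} and take expectations. With theta_0 = psi_0 = 1 and psi_j the MA(infinity) weights, this gives
  gamma(k) - sum_i phi_i gamma(k-i) = c_k,
  c_k = sigma^2 * sum_{j=k..q} theta_j psi_{j-k}   (c_k = 0 for k > q),
using gamma(-m) = gamma(m).
psi-weights needed (psi_j = theta_j + sum_i phi_i psi_{j-i}):
  psi_1 = theta_1 + phi_1 = -0.426 + (-0.531) = -0.957
Right-hand sides:
  c_0 = sigma^2 (1 + theta_1 psi_1) = 3 * (1 + (-0.426)(-0.957)) = 3 * 1.407682 = 4.223046
  c_1 = sigma^2 theta_1 = 3 * (-0.426) = -1.278
  c_2 = 0
Equations for k = 0, 1, 2 (AR order 2, c_2 = 0):
  (E0) gamma(0) = phi_1 gamma(1) + phi_2 gamma(2) + c_0
  (E1) gamma(1) = phi_1 gamma(0) + phi_2 gamma(1) + c_1
  (E2) gamma(2) = phi_1 gamma(1) + phi_2 gamma(0)
From (E1): gamma(1) = A gamma(0) + B with
  A = phi_1 / (1 - phi_2) = -0.531 / 0.681 = -0.779736,   B = c_1 / (1 - phi_2) = -1.278 / 0.681 = -1.876652.
Insert (E2) into (E0): gamma(0) (1 - phi_2^2) = phi_1 (1 + phi_2) gamma(1) + c_0.
  phi_1 (1 + phi_2) = (-0.531)(1.319) = -0.700389,   1 - phi_2^2 = 0.898239.
Replace gamma(1) by A gamma(0) + B and collect gamma(0):
  gamma(0) [0.898239 - (-0.700389)(-0.779736)] = (-0.700389)(-1.876652) + 4.223046
  gamma(0) * 0.352121 = 5.537432
  gamma(0) = 5.537432 / 0.352121 = 15.725949.
  gamma(1) = A gamma(0) + B = (-0.779736)(15.725949) + (-1.876652) = -14.138736.
Therefore gamma(1) = -14.1387 (to 4 decimal places).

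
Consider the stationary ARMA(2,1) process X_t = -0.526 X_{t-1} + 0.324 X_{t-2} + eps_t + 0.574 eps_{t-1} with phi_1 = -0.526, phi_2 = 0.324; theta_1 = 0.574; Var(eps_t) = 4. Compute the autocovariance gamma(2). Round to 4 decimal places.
\gamma(2) = 1.8367

Multiply the model equation by X_{t-k} and take expectations. With theta_0 = psi_0 = 1 and psi_j the MA(infinity) weights, this gives
  gamma(k) - sum_i phi_i gamma(k-i) = c_k,
  c_k = sigma^2 * sum_{j=k..q} theta_j psi_{j-k}   (c_k = 0 for k > q),
using gamma(-m) = gamma(m).
psi-weights needed (psi_j = theta_j + sum_i phi_i psi_{j-i}):
  psi_1 = theta_1 + phi_1 = 0.574 + (-0.526) = 0.048
Right-hand sides:
  c_0 = sigma^2 (1 + theta_1 psi_1) = 4 * (1 + (0.574)(0.048)) = 4 * 1.027552 = 4.110208
  c_1 = sigma^2 theta_1 = 4 * (0.574) = 2.296
  c_2 = 0
Equations for k = 0, 1, 2 (AR order 2, c_2 = 0):
  (E0) gamma(0) = phi_1 gamma(1) + phi_2 gamma(2) + c_0
  (E1) gamma(1) = phi_1 gamma(0) + phi_2 gamma(1) + c_1
  (E2) gamma(2) = phi_1 gamma(1) + phi_2 gamma(0)
From (E1): gamma(1) = A gamma(0) + B with
  A = phi_1 / (1 - phi_2) = -0.526 / 0.676 = -0.778107,   B = c_1 / (1 - phi_2) = 2.296 / 0.676 = 3.39645.
Insert (E2) into (E0): gamma(0) (1 - phi_2^2) = phi_1 (1 + phi_2) gamma(1) + c_0.
  phi_1 (1 + phi_2) = (-0.526)(1.324) = -0.696424,   1 - phi_2^2 = 0.895024.
Replace gamma(1) by A gamma(0) + B and collect gamma(0):
  gamma(0) [0.895024 - (-0.696424)(-0.778107)] = (-0.696424)(3.39645) + 4.110208
  gamma(0) * 0.353132 = 1.744839
  gamma(0) = 1.744839 / 0.353132 = 4.941039.
  gamma(1) = A gamma(0) + B = (-0.778107)(4.941039) + (3.39645) = -0.448205.
  gamma(2) = phi_1 gamma(1) + phi_2 gamma(0) = (-0.526)(-0.448205) + (0.324)(4.941039) = 1.836653.
Therefore gamma(2) = 1.8367 (to 4 decimal places).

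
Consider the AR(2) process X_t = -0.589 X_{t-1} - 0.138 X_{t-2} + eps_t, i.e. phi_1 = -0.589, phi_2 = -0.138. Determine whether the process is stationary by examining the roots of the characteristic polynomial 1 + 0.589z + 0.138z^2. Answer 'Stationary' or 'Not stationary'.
\text{Stationary}

The AR(p) characteristic polynomial is P(z) = 1 + 0.589z + 0.138z^2.
Stationarity requires all roots to lie outside the unit circle, i.e. |z| > 1 for every root.
Set 1 + (0.589) z + (0.138) z^2 = 0, i.e. a z^2 + b z + c = 0 with a = 0.138, b = 0.589, c = 1.
Discriminant D = b^2 - 4ac = (0.589)^2 - 4*(0.138)*1 = 0.346921 - (0.552) = -0.205079.
D < 0, so the roots are the complex-conjugate pair z = (-b +/- i sqrt(-D)) / (2a) = -2.1341 +/- 1.6408i.
For a conjugate pair |z|^2 = z * conj(z) = (product of roots) = c/a = 1/(0.138) = 7.246377, so |z| = sqrt(7.246377) = 2.6919 for both roots.
Moduli of all roots: 2.6919, 2.6919.
All moduli strictly greater than 1? Yes.
Verdict: Stationary.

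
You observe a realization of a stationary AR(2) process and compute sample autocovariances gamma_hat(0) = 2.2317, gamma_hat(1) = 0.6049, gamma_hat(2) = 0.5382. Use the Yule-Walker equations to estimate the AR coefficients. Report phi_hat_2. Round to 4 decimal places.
\hat\phi_{2} = 0.1810

The Yule-Walker equations for an AR(p) process read, in matrix form,
  Gamma_p phi = r_p,   with   (Gamma_p)_{ij} = gamma(|i - j|),
                       (r_p)_i = gamma(i),   i,j = 1..p.
Substitute the sample gammas (Toeplitz matrix and right-hand side of size 2):
  Gamma_p = [[2.2317, 0.6049], [0.6049, 2.2317]]
  r_p     = [0.6049, 0.5382]
Written out:
  2.2317 phi_1 + 0.6049 phi_2 = 0.6049
  0.6049 phi_1 + 2.2317 phi_2 = 0.5382
Solve by Cramer's rule:
  det = gamma(0)^2 - gamma(1)^2 = (2.2317)^2 - (0.6049)^2 = 4.98048489 - 0.36590401 = 4.61458088
  phi_hat_1 = [gamma(1) gamma(0) - gamma(1) gamma(2)] / det = [(0.6049)(2.2317) - (0.6049)(0.5382)] / 4.61458088 = 1.02439815 / 4.61458088 = 0.222
  phi_hat_2 = [gamma(0) gamma(2) - gamma(1)^2] / det = [(2.2317)(0.5382) - (0.6049)^2] / 4.61458088 = 0.83519693 / 4.61458088 = 0.181
So phi_hat = [0.2220, 0.1810].
Therefore phi_hat_2 = 0.1810.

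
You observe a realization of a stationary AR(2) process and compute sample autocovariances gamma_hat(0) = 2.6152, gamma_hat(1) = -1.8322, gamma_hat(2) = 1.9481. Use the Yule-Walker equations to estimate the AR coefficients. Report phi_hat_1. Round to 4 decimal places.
\hat\phi_{1} = -0.3510

The Yule-Walker equations for an AR(p) process read, in matrix form,
  Gamma_p phi = r_p,   with   (Gamma_p)_{ij} = gamma(|i - j|),
                       (r_p)_i = gamma(i),   i,j = 1..p.
Substitute the sample gammas (Toeplitz matrix and right-hand side of size 2):
  Gamma_p = [[2.6152, -1.8322], [-1.8322, 2.6152]]
  r_p     = [-1.8322, 1.9481]
Written out:
  2.6152 phi_1 - 1.8322 phi_2 = -1.8322
  -1.8322 phi_1 + 2.6152 phi_2 = 1.9481
Solve by Cramer's rule:
  det = gamma(0)^2 - gamma(1)^2 = (2.6152)^2 - (-1.8322)^2 = 6.83927104 - 3.35695684 = 3.4823142
  phi_hat_1 = [gamma(1) gamma(0) - gamma(1) gamma(2)] / det = [(-1.8322)(2.6152) - (-1.8322)(1.9481)] / 3.4823142 = -1.22226062 / 3.4823142 = -0.351
  phi_hat_2 = [gamma(0) gamma(2) - gamma(1)^2] / det = [(2.6152)(1.9481) - (-1.8322)^2] / 3.4823142 = 1.73771428 / 3.4823142 = 0.499
So phi_hat = [-0.3510, 0.4990].
Therefore phi_hat_1 = -0.3510.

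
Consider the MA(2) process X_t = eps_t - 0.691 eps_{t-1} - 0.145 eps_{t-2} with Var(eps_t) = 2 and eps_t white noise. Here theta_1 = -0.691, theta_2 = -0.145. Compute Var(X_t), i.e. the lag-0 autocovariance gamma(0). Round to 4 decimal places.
\gamma(0) = 2.9970

For an MA(q) process X_t = eps_t + sum_i theta_i eps_{t-i} with
Var(eps_t) = sigma^2, the variance is
  gamma(0) = sigma^2 * (1 + sum_i theta_i^2).
  sum_i theta_i^2 = (-0.691)^2 + (-0.145)^2 = 0.477481 + 0.021025 = 0.498506.
  gamma(0) = 2 * (1 + 0.498506) = 2 * 1.498506 = 2.997012, which rounds to 2.9970.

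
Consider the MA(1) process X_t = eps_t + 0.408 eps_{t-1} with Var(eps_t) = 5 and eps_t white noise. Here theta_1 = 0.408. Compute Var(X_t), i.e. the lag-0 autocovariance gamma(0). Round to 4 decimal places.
\gamma(0) = 5.8323

For an MA(q) process X_t = eps_t + sum_i theta_i eps_{t-i} with
Var(eps_t) = sigma^2, the variance is
  gamma(0) = sigma^2 * (1 + sum_i theta_i^2).
  sum_i theta_i^2 = (0.408)^2 = 0.166464.
  gamma(0) = 5 * (1 + 0.166464) = 5 * 1.166464 = 5.83232, which rounds to 5.8323.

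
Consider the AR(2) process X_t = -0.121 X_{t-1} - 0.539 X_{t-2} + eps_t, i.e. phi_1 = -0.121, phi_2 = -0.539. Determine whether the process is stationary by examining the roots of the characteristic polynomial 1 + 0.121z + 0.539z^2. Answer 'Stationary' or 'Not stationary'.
\text{Stationary}

The AR(p) characteristic polynomial is P(z) = 1 + 0.121z + 0.539z^2.
Stationarity requires all roots to lie outside the unit circle, i.e. |z| > 1 for every root.
Set 1 + (0.121) z + (0.539) z^2 = 0, i.e. a z^2 + b z + c = 0 with a = 0.539, b = 0.121, c = 1.
Discriminant D = b^2 - 4ac = (0.121)^2 - 4*(0.539)*1 = 0.014641 - (2.156) = -2.141359.
D < 0, so the roots are the complex-conjugate pair z = (-b +/- i sqrt(-D)) / (2a) = -0.1122 +/- 1.3575i.
For a conjugate pair |z|^2 = z * conj(z) = (product of roots) = c/a = 1/(0.539) = 1.855288, so |z| = sqrt(1.855288) = 1.3621 for both roots.
Moduli of all roots: 1.3621, 1.3621.
All moduli strictly greater than 1? Yes.
Verdict: Stationary.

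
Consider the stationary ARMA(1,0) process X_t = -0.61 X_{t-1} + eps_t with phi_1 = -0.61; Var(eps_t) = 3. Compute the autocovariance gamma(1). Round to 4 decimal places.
\gamma(1) = -2.9145

Multiply the model equation by X_{t-k} and take expectations. With theta_0 = psi_0 = 1 and psi_j the MA(infinity) weights, this gives
  gamma(k) - sum_i phi_i gamma(k-i) = c_k,
  c_k = sigma^2 * sum_{j=k..q} theta_j psi_{j-k}   (c_k = 0 for k > q),
using gamma(-m) = gamma(m).
Pure AR (q = 0): c_0 = sigma^2 = 3, c_k = 0 for k >= 1.
Equations for k = 0 and k = 1 (AR order 1):
  gamma(0) = phi_1 gamma(1) + c_0
  gamma(1) = phi_1 gamma(0) + c_1
Substituting the second into the first: gamma(0) (1 - phi_1^2) = c_0 + phi_1 c_1, so
  gamma(0) = c_0 / (1 - phi_1^2) = 3 / (1 - (-0.61)^2) = 3 / 0.6279 = 4.777831.
  gamma(1) = phi_1 gamma(0) = (-0.61)(4.777831) = -2.914477.
Therefore gamma(1) = -2.9145 (to 4 decimal places).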